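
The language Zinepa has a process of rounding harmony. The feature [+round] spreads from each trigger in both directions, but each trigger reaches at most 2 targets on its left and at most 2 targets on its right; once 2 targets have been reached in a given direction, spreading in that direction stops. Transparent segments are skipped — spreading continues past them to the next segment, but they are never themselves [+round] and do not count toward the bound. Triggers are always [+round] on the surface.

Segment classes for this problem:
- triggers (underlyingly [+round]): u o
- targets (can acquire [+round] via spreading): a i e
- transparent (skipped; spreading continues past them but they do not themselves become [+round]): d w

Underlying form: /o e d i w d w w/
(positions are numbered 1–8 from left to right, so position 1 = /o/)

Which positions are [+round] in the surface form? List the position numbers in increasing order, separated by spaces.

1 2 4

From /o/ at 1 rightward: 2 /e/ → [+round]; 3 /d/ transparent; 4 /i/ → [+round]; bound reached.
From /o/ at 1 leftward: word edge.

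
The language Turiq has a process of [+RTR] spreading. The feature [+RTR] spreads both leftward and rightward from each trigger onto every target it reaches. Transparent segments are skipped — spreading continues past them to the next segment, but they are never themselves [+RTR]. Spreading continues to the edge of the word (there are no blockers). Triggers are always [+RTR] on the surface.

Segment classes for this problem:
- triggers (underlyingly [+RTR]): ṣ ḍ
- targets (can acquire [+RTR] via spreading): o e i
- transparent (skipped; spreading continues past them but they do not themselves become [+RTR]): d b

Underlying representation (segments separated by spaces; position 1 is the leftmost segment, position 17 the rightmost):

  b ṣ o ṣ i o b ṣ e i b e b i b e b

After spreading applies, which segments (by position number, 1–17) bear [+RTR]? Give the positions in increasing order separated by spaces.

2 3 4 5 6 8 9 10 12 14 16

From /ṣ/ at 2 rightward: 3 /o/ → [+RTR]; 4 /ṣ/ is itself a trigger — this domain ends here.
From /ṣ/ at 2 leftward: 1 /b/ transparent; word edge.
From /ṣ/ at 4 rightward: 5 /i/ → [+RTR]; 6 /o/ → [+RTR]; 7 /b/ transparent; 8 /ṣ/ is itself a trigger — this domain ends here.
From /ṣ/ at 4 leftward: 3 /o/ → [+RTR]; 2 /ṣ/ is itself a trigger — this domain ends here.
From /ṣ/ at 8 rightward: 9 /e/ → [+RTR]; 10 /i/ → [+RTR]; 11 /b/ transparent; 12 /e/ → [+RTR]; 13 /b/ transparent; 14 /i/ → [+RTR]; 15 /b/ transparent; 16 /e/ → [+RTR]; 17 /b/ transparent; word edge.
From /ṣ/ at 8 leftward: 7 /b/ transparent; 6 /o/ → [+RTR]; 5 /i/ → [+RTR]; 4 /ṣ/ is itself a trigger — this domain ends here.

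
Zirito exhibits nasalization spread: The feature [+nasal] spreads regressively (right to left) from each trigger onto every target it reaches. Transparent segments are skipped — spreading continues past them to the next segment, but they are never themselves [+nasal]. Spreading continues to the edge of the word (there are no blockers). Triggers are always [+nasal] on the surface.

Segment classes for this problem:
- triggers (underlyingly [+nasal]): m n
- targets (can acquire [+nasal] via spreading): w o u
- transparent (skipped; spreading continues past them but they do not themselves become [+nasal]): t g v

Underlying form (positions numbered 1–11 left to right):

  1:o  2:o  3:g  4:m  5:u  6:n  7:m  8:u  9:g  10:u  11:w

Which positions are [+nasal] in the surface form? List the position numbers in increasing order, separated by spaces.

From /m/ at 4 leftward: 3 /g/ transparent; 2 /o/ → [+nasal]; 1 /o/ → [+nasal]; word edge.
From /n/ at 6 leftward: 5 /u/ → [+nasal]; 4 /m/ is itself a trigger — this domain ends here.
From /m/ at 7 leftward: 6 /n/ is itself a trigger — this domain ends here.
Targets with no active source: positions 8 10 11 stay [-nasal].

1 2 4 5 6 7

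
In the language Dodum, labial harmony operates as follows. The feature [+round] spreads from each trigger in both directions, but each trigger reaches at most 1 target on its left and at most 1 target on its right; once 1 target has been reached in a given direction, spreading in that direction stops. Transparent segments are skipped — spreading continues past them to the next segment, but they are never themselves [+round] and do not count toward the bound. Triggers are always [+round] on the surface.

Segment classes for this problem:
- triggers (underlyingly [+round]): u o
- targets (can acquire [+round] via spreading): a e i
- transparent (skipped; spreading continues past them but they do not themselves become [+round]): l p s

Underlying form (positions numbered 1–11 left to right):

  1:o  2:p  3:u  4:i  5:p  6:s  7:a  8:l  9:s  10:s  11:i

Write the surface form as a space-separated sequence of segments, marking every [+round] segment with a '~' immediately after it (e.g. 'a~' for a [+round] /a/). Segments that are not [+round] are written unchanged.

o~ p u~ i~ p s a l s s i

From /o/ at 1 rightward: 2 /p/ transparent; 3 /u/ is itself a trigger — this domain ends here.
From /o/ at 1 leftward: word edge.
From /u/ at 3 rightward: 4 /i/ → [+round]; bound reached.
From /u/ at 3 leftward: 2 /p/ transparent; 1 /o/ is itself a trigger — this domain ends here.
Targets with no active source: positions 7 11 stay [-round].
[+round] positions on the surface: 1 3 4.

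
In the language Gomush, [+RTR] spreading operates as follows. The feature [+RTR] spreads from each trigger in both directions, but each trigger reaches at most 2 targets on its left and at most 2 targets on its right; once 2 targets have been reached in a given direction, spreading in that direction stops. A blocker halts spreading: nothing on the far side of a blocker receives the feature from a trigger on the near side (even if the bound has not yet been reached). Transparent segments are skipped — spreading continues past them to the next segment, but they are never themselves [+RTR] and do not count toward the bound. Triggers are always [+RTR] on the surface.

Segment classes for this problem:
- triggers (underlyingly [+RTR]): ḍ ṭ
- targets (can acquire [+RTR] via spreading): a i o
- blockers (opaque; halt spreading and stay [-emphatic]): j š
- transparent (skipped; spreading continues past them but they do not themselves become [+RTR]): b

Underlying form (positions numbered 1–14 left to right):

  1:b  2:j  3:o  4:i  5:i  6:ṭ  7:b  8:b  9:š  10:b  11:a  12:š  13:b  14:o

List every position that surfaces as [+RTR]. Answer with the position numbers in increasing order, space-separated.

From /ṭ/ at 6 rightward: 7 /b/ transparent; 8 /b/ transparent; 9 /š/ blocks.
From /ṭ/ at 6 leftward: 5 /i/ → [+RTR]; 4 /i/ → [+RTR]; bound reached.
Targets with no active source: positions 3 11 14 stay [-emphatic].

4 5 6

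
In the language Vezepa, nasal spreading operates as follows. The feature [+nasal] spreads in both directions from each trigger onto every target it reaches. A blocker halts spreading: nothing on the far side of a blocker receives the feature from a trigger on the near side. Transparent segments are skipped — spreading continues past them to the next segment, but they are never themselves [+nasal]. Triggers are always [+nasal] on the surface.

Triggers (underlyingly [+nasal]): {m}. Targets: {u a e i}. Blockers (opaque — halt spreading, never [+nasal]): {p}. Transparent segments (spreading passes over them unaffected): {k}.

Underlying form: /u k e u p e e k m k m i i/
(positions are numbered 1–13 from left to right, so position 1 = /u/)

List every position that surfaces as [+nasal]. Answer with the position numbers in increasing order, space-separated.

6 7 9 11 12 13

From /m/ at 9 rightward: 10 /k/ transparent; 11 /m/ is itself a trigger — this domain ends here.
From /m/ at 9 leftward: 8 /k/ transparent; 7 /e/ → [+nasal]; 6 /e/ → [+nasal]; 5 /p/ blocks.
From /m/ at 11 rightward: 12 /i/ → [+nasal]; 13 /i/ → [+nasal]; word edge.
From /m/ at 11 leftward: 10 /k/ transparent; 9 /m/ is itself a trigger — this domain ends here.
Targets with no active source: positions 1 3 4 stay [-nasal].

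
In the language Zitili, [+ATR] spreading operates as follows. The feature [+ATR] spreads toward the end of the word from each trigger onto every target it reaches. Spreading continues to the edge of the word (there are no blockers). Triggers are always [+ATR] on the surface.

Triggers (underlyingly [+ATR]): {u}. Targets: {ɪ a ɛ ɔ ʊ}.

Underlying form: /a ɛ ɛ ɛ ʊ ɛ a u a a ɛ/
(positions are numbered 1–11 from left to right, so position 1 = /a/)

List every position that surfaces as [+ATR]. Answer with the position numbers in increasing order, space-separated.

From /u/ at 8 rightward: 9 /a/ → [+ATR]; 10 /a/ → [+ATR]; 11 /ɛ/ → [+ATR]; word edge.
Targets with no active source: positions 1 2 3 4 5 6 7 stay [-ATR].

8 9 10 11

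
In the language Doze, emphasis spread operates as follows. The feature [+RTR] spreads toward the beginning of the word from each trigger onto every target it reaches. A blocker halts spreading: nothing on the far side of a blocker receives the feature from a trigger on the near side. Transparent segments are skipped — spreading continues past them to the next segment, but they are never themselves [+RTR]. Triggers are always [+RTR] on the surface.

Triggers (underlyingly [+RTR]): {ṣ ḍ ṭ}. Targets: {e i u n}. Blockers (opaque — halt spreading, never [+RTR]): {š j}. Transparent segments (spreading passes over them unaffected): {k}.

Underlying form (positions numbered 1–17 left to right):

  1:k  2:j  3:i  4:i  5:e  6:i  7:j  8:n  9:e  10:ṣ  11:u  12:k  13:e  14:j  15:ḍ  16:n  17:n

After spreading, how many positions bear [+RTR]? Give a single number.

From /ṣ/ at 10 leftward: 9 /e/ → [+RTR]; 8 /n/ → [+RTR]; 7 /j/ blocks.
From /ḍ/ at 15 leftward: 14 /j/ blocks.
Targets with no active source: positions 3 4 5 6 11 13 16 17 stay [-emphatic].
[+RTR] positions on the surface: 8 9 10 15.

4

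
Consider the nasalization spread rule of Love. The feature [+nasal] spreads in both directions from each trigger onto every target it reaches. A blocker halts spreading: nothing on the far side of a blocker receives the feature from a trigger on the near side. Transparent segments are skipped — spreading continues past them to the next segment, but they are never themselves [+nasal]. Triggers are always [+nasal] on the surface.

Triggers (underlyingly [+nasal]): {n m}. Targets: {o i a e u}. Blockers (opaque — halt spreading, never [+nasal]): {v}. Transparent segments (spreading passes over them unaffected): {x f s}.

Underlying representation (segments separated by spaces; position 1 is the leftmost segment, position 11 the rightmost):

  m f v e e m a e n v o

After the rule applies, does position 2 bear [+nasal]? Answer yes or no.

no

From /m/ at 1 rightward: 2 /f/ transparent; 3 /v/ blocks.
From /m/ at 1 leftward: word edge.
From /m/ at 6 rightward: 7 /a/ → [+nasal]; 8 /e/ → [+nasal]; 9 /n/ is itself a trigger — this domain ends here.
From /m/ at 6 leftward: 5 /e/ → [+nasal]; 4 /e/ → [+nasal]; 3 /v/ blocks.
From /n/ at 9 rightward: 10 /v/ blocks.
From /n/ at 9 leftward: 8 /e/ → [+nasal]; 7 /a/ → [+nasal]; 6 /m/ is itself a trigger — this domain ends here.
Target with no active source: position 11 stays [-nasal].
[+nasal] positions on the surface: 1 4 5 6 7 8 9.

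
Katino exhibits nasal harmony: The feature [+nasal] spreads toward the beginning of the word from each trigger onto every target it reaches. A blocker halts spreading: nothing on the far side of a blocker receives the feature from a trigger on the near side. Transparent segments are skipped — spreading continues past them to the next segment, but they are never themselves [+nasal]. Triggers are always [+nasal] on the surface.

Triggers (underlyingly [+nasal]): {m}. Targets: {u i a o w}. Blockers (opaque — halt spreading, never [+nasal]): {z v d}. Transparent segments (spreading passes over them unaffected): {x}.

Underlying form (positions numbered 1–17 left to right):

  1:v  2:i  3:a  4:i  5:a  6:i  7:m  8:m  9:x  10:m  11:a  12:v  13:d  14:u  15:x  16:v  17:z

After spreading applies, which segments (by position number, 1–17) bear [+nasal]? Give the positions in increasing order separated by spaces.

2 3 4 5 6 7 8 10

From /m/ at 7 leftward: 6 /i/ → [+nasal]; 5 /a/ → [+nasal]; 4 /i/ → [+nasal]; 3 /a/ → [+nasal]; 2 /i/ → [+nasal]; 1 /v/ blocks.
From /m/ at 8 leftward: 7 /m/ is itself a trigger — this domain ends here.
From /m/ at 10 leftward: 9 /x/ transparent; 8 /m/ is itself a trigger — this domain ends here.
Targets with no active source: positions 11 14 stay [-nasal].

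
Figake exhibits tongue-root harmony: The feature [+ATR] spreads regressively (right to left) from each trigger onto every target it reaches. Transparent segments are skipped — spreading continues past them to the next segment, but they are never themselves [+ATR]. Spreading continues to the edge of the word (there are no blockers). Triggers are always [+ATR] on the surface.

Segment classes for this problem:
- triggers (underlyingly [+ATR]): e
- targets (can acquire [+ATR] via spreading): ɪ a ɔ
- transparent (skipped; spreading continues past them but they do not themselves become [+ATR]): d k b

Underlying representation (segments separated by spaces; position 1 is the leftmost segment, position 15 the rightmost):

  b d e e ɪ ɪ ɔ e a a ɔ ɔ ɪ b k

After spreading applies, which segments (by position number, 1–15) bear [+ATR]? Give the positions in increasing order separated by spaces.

From /e/ at 3 leftward: 2 /d/ transparent; 1 /b/ transparent; word edge.
From /e/ at 4 leftward: 3 /e/ is itself a trigger — this domain ends here.
From /e/ at 8 leftward: 7 /ɔ/ → [+ATR]; 6 /ɪ/ → [+ATR]; 5 /ɪ/ → [+ATR]; 4 /e/ is itself a trigger — this domain ends here.
Targets with no active source: positions 9 10 11 12 13 stay [-ATR].

3 4 5 6 7 8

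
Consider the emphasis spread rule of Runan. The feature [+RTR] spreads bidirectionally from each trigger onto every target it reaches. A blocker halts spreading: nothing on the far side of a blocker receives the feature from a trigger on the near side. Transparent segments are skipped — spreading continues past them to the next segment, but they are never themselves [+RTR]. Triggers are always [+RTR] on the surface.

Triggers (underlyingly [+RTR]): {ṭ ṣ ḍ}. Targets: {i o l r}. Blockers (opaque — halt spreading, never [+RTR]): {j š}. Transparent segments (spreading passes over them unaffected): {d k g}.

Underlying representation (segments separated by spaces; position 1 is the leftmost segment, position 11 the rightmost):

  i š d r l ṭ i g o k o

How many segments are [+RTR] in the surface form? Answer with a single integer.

From /ṭ/ at 6 rightward: 7 /i/ → [+RTR]; 8 /g/ transparent; 9 /o/ → [+RTR]; 10 /k/ transparent; 11 /o/ → [+RTR]; word edge.
From /ṭ/ at 6 leftward: 5 /l/ → [+RTR]; 4 /r/ → [+RTR]; 3 /d/ transparent; 2 /š/ blocks.
Target with no active source: position 1 stays [-emphatic].
[+RTR] positions on the surface: 4 5 6 7 9 11.

6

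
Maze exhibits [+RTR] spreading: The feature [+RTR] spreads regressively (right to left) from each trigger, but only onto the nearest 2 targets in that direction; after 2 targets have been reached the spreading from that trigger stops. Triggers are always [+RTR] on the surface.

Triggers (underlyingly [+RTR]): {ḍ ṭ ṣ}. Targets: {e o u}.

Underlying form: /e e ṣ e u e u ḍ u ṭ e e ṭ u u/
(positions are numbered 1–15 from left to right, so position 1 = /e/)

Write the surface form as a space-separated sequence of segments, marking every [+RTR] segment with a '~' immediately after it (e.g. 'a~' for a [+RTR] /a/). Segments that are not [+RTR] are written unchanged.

From /ṣ/ at 3 leftward: 2 /e/ → [+RTR]; 1 /e/ → [+RTR]; bound reached.
From /ḍ/ at 8 leftward: 7 /u/ → [+RTR]; 6 /e/ → [+RTR]; bound reached.
From /ṭ/ at 10 leftward: 9 /u/ → [+RTR]; 8 /ḍ/ is itself a trigger — this domain ends here.
From /ṭ/ at 13 leftward: 12 /e/ → [+RTR]; 11 /e/ → [+RTR]; bound reached.
Targets with no active source: positions 4 5 14 15 stay [-emphatic].
[+RTR] positions on the surface: 1 2 3 6 7 8 9 10 11 12 13.

e~ e~ ṣ~ e u e~ u~ ḍ~ u~ ṭ~ e~ e~ ṭ~ u u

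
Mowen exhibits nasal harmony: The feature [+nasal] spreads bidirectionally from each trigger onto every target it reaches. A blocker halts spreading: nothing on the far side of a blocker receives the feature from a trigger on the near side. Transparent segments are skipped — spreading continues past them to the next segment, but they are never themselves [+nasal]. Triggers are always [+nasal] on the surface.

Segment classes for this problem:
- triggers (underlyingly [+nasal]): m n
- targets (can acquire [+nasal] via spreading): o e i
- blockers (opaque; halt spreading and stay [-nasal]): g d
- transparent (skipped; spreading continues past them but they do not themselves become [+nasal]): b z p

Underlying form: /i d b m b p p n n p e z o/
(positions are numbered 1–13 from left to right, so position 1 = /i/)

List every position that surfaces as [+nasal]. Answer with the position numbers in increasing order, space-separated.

4 8 9 11 13

From /m/ at 4 rightward: 5 /b/ transparent; 6 /p/ transparent; 7 /p/ transparent; 8 /n/ is itself a trigger — this domain ends here.
From /m/ at 4 leftward: 3 /b/ transparent; 2 /d/ blocks.
From /n/ at 8 rightward: 9 /n/ is itself a trigger — this domain ends here.
From /n/ at 8 leftward: 7 /p/ transparent; 6 /p/ transparent; 5 /b/ transparent; 4 /m/ is itself a trigger — this domain ends here.
From /n/ at 9 rightward: 10 /p/ transparent; 11 /e/ → [+nasal]; 12 /z/ transparent; 13 /o/ → [+nasal]; word edge.
From /n/ at 9 leftward: 8 /n/ is itself a trigger — this domain ends here.
Target with no active source: position 1 stays [-nasal].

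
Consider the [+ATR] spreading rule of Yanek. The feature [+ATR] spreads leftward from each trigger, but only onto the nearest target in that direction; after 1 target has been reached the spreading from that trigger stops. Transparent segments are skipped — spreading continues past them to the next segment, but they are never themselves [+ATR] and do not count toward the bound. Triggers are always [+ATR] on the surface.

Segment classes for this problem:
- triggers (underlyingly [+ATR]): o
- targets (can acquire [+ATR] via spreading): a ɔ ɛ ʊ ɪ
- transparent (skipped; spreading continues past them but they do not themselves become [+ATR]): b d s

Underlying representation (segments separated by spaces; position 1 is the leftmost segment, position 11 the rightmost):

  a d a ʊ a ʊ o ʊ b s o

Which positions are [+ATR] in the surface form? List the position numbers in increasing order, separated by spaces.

From /o/ at 7 leftward: 6 /ʊ/ → [+ATR]; bound reached.
From /o/ at 11 leftward: 10 /s/ transparent; 9 /b/ transparent; 8 /ʊ/ → [+ATR]; bound reached.
Targets with no active source: positions 1 3 4 5 stay [-ATR].

6 7 8 11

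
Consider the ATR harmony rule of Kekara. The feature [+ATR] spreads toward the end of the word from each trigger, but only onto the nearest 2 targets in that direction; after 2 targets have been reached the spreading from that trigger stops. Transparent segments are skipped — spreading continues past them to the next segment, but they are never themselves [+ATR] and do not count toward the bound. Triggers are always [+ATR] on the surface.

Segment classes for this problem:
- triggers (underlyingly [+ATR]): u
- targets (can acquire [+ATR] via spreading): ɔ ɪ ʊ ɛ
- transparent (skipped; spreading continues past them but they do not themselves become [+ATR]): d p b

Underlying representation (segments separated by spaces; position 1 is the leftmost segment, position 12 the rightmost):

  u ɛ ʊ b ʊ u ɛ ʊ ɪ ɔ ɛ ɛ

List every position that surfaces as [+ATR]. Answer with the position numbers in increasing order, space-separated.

1 2 3 6 7 8

From /u/ at 1 rightward: 2 /ɛ/ → [+ATR]; 3 /ʊ/ → [+ATR]; bound reached.
From /u/ at 6 rightward: 7 /ɛ/ → [+ATR]; 8 /ʊ/ → [+ATR]; bound reached.
Targets with no active source: positions 5 9 10 11 12 stay [-ATR].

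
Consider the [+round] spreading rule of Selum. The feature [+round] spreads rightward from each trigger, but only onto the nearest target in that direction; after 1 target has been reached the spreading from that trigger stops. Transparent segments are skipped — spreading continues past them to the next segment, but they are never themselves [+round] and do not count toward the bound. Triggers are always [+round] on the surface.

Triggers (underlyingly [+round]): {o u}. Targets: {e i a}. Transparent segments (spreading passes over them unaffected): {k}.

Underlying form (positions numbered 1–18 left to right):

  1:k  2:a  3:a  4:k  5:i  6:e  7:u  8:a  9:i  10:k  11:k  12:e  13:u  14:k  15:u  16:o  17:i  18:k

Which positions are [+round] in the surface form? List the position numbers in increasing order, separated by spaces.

From /u/ at 7 rightward: 8 /a/ → [+round]; bound reached.
From /u/ at 13 rightward: 14 /k/ transparent; 15 /u/ is itself a trigger — this domain ends here.
From /u/ at 15 rightward: 16 /o/ is itself a trigger — this domain ends here.
From /o/ at 16 rightward: 17 /i/ → [+round]; bound reached.
Targets with no active source: positions 2 3 5 6 9 12 stay [-round].

7 8 13 15 16 17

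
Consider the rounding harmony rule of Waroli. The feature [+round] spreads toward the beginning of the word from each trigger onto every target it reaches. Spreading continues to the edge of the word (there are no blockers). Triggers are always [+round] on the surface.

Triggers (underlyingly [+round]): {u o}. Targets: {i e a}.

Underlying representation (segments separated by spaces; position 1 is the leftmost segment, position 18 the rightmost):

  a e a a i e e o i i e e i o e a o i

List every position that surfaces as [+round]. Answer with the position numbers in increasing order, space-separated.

From /o/ at 8 leftward: 7 /e/ → [+round]; 6 /e/ → [+round]; 5 /i/ → [+round]; 4 /a/ → [+round]; 3 /a/ → [+round]; 2 /e/ → [+round]; 1 /a/ → [+round]; word edge.
From /o/ at 14 leftward: 13 /i/ → [+round]; 12 /e/ → [+round]; 11 /e/ → [+round]; 10 /i/ → [+round]; 9 /i/ → [+round]; 8 /o/ is itself a trigger — this domain ends here.
From /o/ at 17 leftward: 16 /a/ → [+round]; 15 /e/ → [+round]; 14 /o/ is itself a trigger — this domain ends here.
Target with no active source: position 18 stays [-round].

1 2 3 4 5 6 7 8 9 10 11 12 13 14 15 16 17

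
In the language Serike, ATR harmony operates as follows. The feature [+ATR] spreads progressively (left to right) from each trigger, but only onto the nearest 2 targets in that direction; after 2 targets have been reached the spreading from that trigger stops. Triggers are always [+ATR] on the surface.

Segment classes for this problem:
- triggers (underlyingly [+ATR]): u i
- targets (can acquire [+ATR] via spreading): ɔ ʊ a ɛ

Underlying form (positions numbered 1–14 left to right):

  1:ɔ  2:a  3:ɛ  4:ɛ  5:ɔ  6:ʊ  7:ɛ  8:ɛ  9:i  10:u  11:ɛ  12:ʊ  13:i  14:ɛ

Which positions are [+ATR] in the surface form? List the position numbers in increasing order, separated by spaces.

9 10 11 12 13 14

From /i/ at 9 rightward: 10 /u/ is itself a trigger — this domain ends here.
From /u/ at 10 rightward: 11 /ɛ/ → [+ATR]; 12 /ʊ/ → [+ATR]; bound reached.
From /i/ at 13 rightward: 14 /ɛ/ → [+ATR]; word edge.
Targets with no active source: positions 1 2 3 4 5 6 7 8 stay [-ATR].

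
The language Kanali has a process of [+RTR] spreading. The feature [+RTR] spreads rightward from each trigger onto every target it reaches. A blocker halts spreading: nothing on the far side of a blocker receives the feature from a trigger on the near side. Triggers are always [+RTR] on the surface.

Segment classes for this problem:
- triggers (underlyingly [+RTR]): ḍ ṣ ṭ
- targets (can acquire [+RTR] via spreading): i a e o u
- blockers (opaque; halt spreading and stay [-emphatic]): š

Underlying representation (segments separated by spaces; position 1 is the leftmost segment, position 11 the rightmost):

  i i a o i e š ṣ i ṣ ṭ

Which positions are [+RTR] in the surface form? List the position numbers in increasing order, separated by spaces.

From /ṣ/ at 8 rightward: 9 /i/ → [+RTR]; 10 /ṣ/ is itself a trigger — this domain ends here.
From /ṣ/ at 10 rightward: 11 /ṭ/ is itself a trigger — this domain ends here.
From /ṭ/ at 11 rightward: word edge.
Targets with no active source: positions 1 2 3 4 5 6 stay [-emphatic].

8 9 10 11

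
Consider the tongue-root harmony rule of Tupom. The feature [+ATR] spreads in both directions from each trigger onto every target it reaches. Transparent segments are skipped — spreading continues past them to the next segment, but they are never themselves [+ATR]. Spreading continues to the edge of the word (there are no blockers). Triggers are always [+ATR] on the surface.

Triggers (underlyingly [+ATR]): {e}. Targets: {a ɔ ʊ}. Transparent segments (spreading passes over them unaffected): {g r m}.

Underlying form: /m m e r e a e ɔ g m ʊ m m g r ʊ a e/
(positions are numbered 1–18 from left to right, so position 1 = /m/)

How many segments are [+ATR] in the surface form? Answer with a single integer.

From /e/ at 3 rightward: 4 /r/ transparent; 5 /e/ is itself a trigger — this domain ends here.
From /e/ at 3 leftward: 2 /m/ transparent; 1 /m/ transparent; word edge.
From /e/ at 5 rightward: 6 /a/ → [+ATR]; 7 /e/ is itself a trigger — this domain ends here.
From /e/ at 5 leftward: 4 /r/ transparent; 3 /e/ is itself a trigger — this domain ends here.
From /e/ at 7 rightward: 8 /ɔ/ → [+ATR]; 9 /g/ transparent; 10 /m/ transparent; 11 /ʊ/ → [+ATR]; 12 /m/ transparent; 13 /m/ transparent; 14 /g/ transparent; 15 /r/ transparent; 16 /ʊ/ → [+ATR]; 17 /a/ → [+ATR]; 18 /e/ is itself a trigger — this domain ends here.
From /e/ at 7 leftward: 6 /a/ → [+ATR]; 5 /e/ is itself a trigger — this domain ends here.
From /e/ at 18 rightward: word edge.
From /e/ at 18 leftward: 17 /a/ → [+ATR]; 16 /ʊ/ → [+ATR]; 15 /r/ transparent; 14 /g/ transparent; 13 /m/ transparent; 12 /m/ transparent; 11 /ʊ/ → [+ATR]; 10 /m/ transparent; 9 /g/ transparent; 8 /ɔ/ → [+ATR]; 7 /e/ is itself a trigger — this domain ends here.
[+ATR] positions on the surface: 3 5 6 7 8 11 16 17 18.

9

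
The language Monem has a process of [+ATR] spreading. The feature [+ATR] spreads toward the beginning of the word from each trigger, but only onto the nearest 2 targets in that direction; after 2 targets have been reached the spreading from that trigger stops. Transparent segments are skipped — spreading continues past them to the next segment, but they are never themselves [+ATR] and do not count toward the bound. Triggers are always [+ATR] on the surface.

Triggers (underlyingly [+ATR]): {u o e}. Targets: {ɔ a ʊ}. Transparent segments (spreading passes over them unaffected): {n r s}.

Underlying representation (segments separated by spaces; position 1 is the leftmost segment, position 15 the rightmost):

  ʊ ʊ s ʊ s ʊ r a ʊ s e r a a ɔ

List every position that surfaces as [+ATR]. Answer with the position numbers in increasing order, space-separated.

8 9 11

From /e/ at 11 leftward: 10 /s/ transparent; 9 /ʊ/ → [+ATR]; 8 /a/ → [+ATR]; bound reached.
Targets with no active source: positions 1 2 4 6 13 14 15 stay [-ATR].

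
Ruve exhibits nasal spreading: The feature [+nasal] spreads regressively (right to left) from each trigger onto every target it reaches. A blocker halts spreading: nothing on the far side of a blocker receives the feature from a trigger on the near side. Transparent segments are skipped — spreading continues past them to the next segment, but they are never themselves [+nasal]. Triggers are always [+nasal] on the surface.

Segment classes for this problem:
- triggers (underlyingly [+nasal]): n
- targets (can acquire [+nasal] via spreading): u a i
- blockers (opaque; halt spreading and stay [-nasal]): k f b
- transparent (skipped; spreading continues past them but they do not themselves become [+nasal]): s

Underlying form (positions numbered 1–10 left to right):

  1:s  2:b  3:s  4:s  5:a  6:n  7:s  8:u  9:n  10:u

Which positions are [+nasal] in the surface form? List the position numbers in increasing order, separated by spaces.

5 6 8 9

From /n/ at 6 leftward: 5 /a/ → [+nasal]; 4 /s/ transparent; 3 /s/ transparent; 2 /b/ blocks.
From /n/ at 9 leftward: 8 /u/ → [+nasal]; 7 /s/ transparent; 6 /n/ is itself a trigger — this domain ends here.
Target with no active source: position 10 stays [-nasal].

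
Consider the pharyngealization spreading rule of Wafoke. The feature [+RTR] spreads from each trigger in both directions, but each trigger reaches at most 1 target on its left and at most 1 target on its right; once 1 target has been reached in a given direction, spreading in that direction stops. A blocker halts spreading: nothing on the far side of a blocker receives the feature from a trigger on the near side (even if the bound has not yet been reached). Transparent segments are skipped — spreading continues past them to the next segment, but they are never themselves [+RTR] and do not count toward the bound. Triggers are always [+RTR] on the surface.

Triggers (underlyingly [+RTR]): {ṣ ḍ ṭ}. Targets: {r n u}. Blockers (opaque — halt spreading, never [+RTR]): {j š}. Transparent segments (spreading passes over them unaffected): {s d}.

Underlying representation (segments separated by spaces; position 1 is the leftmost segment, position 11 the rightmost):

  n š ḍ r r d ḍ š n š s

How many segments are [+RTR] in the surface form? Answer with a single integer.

From /ḍ/ at 3 rightward: 4 /r/ → [+RTR]; bound reached.
From /ḍ/ at 3 leftward: 2 /š/ blocks.
From /ḍ/ at 7 rightward: 8 /š/ blocks.
From /ḍ/ at 7 leftward: 6 /d/ transparent; 5 /r/ → [+RTR]; bound reached.
Targets with no active source: positions 1 9 stay [-emphatic].
[+RTR] positions on the surface: 3 4 5 7.

4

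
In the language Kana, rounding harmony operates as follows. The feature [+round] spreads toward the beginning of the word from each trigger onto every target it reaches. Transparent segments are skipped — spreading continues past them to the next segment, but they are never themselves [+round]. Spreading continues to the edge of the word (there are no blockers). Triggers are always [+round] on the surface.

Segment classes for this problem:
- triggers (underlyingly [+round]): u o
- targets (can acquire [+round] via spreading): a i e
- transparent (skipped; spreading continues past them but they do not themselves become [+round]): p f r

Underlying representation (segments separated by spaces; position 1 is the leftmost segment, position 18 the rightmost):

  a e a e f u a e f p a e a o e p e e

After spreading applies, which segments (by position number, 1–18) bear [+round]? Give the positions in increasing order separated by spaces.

From /u/ at 6 leftward: 5 /f/ transparent; 4 /e/ → [+round]; 3 /a/ → [+round]; 2 /e/ → [+round]; 1 /a/ → [+round]; word edge.
From /o/ at 14 leftward: 13 /a/ → [+round]; 12 /e/ → [+round]; 11 /a/ → [+round]; 10 /p/ transparent; 9 /f/ transparent; 8 /e/ → [+round]; 7 /a/ → [+round]; 6 /u/ is itself a trigger — this domain ends here.
Targets with no active source: positions 15 17 18 stay [-round].

1 2 3 4 6 7 8 11 12 13 14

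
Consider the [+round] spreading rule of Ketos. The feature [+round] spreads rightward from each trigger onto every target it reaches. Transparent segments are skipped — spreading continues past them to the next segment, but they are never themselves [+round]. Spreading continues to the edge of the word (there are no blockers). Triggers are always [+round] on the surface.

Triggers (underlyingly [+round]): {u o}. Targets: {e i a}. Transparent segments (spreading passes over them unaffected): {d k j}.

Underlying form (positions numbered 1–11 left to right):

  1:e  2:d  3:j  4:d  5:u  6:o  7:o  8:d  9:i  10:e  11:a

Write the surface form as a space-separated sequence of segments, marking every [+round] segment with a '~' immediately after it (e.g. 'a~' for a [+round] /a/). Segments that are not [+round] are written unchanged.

e d j d u~ o~ o~ d i~ e~ a~

From /u/ at 5 rightward: 6 /o/ is itself a trigger — this domain ends here.
From /o/ at 6 rightward: 7 /o/ is itself a trigger — this domain ends here.
From /o/ at 7 rightward: 8 /d/ transparent; 9 /i/ → [+round]; 10 /e/ → [+round]; 11 /a/ → [+round]; word edge.
Target with no active source: position 1 stays [-round].
[+round] positions on the surface: 5 6 7 9 10 11.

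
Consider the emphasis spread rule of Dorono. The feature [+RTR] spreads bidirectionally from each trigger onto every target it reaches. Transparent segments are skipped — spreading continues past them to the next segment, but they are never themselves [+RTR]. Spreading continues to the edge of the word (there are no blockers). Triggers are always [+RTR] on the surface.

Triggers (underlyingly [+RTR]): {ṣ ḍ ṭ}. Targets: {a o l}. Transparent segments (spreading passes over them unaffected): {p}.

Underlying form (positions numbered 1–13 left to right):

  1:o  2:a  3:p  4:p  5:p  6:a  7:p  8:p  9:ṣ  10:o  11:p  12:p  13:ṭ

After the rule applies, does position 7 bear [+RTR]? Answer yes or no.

From /ṣ/ at 9 rightward: 10 /o/ → [+RTR]; 11 /p/ transparent; 12 /p/ transparent; 13 /ṭ/ is itself a trigger — this domain ends here.
From /ṣ/ at 9 leftward: 8 /p/ transparent; 7 /p/ transparent; 6 /a/ → [+RTR]; 5 /p/ transparent; 4 /p/ transparent; 3 /p/ transparent; 2 /a/ → [+RTR]; 1 /o/ → [+RTR]; word edge.
From /ṭ/ at 13 rightward: word edge.
From /ṭ/ at 13 leftward: 12 /p/ transparent; 11 /p/ transparent; 10 /o/ → [+RTR]; 9 /ṣ/ is itself a trigger — this domain ends here.
[+RTR] positions on the surface: 1 2 6 9 10 13.

no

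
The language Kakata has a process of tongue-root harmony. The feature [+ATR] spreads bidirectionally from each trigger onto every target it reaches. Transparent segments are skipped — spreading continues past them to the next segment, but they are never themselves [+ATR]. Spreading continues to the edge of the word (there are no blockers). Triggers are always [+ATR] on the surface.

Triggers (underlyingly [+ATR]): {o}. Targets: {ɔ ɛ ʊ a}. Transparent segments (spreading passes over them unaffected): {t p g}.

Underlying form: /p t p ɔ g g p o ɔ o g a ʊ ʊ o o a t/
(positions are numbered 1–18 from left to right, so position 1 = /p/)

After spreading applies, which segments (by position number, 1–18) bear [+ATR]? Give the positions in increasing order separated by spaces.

From /o/ at 8 rightward: 9 /ɔ/ → [+ATR]; 10 /o/ is itself a trigger — this domain ends here.
From /o/ at 8 leftward: 7 /p/ transparent; 6 /g/ transparent; 5 /g/ transparent; 4 /ɔ/ → [+ATR]; 3 /p/ transparent; 2 /t/ transparent; 1 /p/ transparent; word edge.
From /o/ at 10 rightward: 11 /g/ transparent; 12 /a/ → [+ATR]; 13 /ʊ/ → [+ATR]; 14 /ʊ/ → [+ATR]; 15 /o/ is itself a trigger — this domain ends here.
From /o/ at 10 leftward: 9 /ɔ/ → [+ATR]; 8 /o/ is itself a trigger — this domain ends here.
From /o/ at 15 rightward: 16 /o/ is itself a trigger — this domain ends here.
From /o/ at 15 leftward: 14 /ʊ/ → [+ATR]; 13 /ʊ/ → [+ATR]; 12 /a/ → [+ATR]; 11 /g/ transparent; 10 /o/ is itself a trigger — this domain ends here.
From /o/ at 16 rightward: 17 /a/ → [+ATR]; 18 /t/ transparent; word edge.
From /o/ at 16 leftward: 15 /o/ is itself a trigger — this domain ends here.

4 8 9 10 12 13 14 15 16 17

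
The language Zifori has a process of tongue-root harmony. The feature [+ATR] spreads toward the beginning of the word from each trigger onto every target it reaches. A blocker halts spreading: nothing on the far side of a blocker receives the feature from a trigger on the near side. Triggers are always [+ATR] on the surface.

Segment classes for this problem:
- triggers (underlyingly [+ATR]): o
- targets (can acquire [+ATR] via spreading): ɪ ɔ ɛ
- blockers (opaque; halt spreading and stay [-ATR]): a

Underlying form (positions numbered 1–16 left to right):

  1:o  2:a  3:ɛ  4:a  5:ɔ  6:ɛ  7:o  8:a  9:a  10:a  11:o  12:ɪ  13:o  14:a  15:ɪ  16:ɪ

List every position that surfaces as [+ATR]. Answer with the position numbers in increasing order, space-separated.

1 5 6 7 11 12 13

From /o/ at 1 leftward: word edge.
From /o/ at 7 leftward: 6 /ɛ/ → [+ATR]; 5 /ɔ/ → [+ATR]; 4 /a/ blocks.
From /o/ at 11 leftward: 10 /a/ blocks.
From /o/ at 13 leftward: 12 /ɪ/ → [+ATR]; 11 /o/ is itself a trigger — this domain ends here.
Targets with no active source: positions 3 15 16 stay [-ATR].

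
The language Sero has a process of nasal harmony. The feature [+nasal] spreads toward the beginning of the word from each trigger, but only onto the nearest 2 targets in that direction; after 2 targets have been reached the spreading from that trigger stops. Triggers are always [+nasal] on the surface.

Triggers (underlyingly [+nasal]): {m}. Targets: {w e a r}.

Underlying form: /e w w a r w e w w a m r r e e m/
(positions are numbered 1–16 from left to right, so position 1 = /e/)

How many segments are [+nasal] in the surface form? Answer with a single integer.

6

From /m/ at 11 leftward: 10 /a/ → [+nasal]; 9 /w/ → [+nasal]; bound reached.
From /m/ at 16 leftward: 15 /e/ → [+nasal]; 14 /e/ → [+nasal]; bound reached.
Targets with no active source: positions 1 2 3 4 5 6 7 8 12 13 stay [-nasal].
[+nasal] positions on the surface: 9 10 11 14 15 16.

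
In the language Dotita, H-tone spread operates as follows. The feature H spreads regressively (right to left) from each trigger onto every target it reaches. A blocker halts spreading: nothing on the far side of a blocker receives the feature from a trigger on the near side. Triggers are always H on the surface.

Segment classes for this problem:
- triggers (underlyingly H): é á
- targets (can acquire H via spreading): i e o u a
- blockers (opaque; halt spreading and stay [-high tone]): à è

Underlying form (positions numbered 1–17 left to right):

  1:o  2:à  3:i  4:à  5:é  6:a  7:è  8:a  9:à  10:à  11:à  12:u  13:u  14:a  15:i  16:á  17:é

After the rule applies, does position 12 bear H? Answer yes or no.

yes

From /é/ at 5 leftward: 4 /à/ blocks.
From /á/ at 16 leftward: 15 /i/ → H; 14 /a/ → H; 13 /u/ → H; 12 /u/ → H; 11 /à/ blocks.
From /é/ at 17 leftward: 16 /á/ is itself a trigger — this domain ends here.
Targets with no active source: positions 1 3 6 8 stay [-high tone].
H positions on the surface: 5 12 13 14 15 16 17.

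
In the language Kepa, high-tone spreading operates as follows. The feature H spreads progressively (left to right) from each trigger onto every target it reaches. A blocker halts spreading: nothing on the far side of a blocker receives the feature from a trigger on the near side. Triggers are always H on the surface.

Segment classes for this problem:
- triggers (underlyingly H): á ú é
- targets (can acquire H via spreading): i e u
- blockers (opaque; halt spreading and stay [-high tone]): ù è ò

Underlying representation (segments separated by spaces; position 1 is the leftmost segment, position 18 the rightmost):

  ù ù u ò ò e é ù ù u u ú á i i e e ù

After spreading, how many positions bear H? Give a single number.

From /é/ at 7 rightward: 8 /ù/ blocks.
From /ú/ at 12 rightward: 13 /á/ is itself a trigger — this domain ends here.
From /á/ at 13 rightward: 14 /i/ → H; 15 /i/ → H; 16 /e/ → H; 17 /e/ → H; 18 /ù/ blocks.
Targets with no active source: positions 3 6 10 11 stay [-high tone].
H positions on the surface: 7 12 13 14 15 16 17.

7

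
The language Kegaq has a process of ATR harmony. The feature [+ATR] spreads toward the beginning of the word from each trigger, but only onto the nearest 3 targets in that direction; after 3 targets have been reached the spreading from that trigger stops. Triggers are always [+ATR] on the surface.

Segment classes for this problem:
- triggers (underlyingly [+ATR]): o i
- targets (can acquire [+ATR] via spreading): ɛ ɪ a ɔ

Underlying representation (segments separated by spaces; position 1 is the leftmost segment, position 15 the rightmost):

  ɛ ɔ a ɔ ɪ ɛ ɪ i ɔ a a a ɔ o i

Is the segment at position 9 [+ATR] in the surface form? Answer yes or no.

From /i/ at 8 leftward: 7 /ɪ/ → [+ATR]; 6 /ɛ/ → [+ATR]; 5 /ɪ/ → [+ATR]; bound reached.
From /o/ at 14 leftward: 13 /ɔ/ → [+ATR]; 12 /a/ → [+ATR]; 11 /a/ → [+ATR]; bound reached.
From /i/ at 15 leftward: 14 /o/ is itself a trigger — this domain ends here.
Targets with no active source: positions 1 2 3 4 9 10 stay [-ATR].
[+ATR] positions on the surface: 5 6 7 8 11 12 13 14 15.

no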